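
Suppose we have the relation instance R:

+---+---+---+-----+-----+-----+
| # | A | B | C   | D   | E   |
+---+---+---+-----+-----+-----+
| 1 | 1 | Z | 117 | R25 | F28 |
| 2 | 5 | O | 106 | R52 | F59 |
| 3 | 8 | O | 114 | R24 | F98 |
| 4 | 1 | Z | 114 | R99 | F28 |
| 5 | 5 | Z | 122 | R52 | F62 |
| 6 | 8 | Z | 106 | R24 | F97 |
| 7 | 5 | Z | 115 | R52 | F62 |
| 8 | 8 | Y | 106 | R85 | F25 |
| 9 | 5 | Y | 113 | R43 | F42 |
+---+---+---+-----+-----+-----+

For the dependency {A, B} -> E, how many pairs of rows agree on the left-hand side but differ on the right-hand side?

(A=1, B=Z): all 2 rows agree on E — 0 pairs.
(A=5, B=Z): all 2 rows agree on E — 0 pairs.

0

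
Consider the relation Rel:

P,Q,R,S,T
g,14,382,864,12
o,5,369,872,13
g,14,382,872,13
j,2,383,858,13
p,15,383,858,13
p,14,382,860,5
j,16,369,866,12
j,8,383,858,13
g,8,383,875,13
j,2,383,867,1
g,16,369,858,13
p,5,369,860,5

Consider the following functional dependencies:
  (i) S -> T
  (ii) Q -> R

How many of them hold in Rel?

2

(i) S -> T: every LHS value maps to a single RHS value — holds.
(ii) Q -> R: every LHS value maps to a single RHS value — holds.
2 of the 2 dependencies hold.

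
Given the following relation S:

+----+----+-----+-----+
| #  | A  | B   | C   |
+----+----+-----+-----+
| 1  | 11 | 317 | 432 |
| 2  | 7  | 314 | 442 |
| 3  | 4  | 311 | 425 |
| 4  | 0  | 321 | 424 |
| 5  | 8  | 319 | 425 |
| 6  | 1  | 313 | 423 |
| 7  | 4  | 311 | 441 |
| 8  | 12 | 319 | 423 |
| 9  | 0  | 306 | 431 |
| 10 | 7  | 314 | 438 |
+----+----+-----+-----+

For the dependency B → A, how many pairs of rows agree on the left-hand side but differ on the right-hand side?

B=314: all 2 rows agree on A — 0 pairs.
B=311: all 2 rows agree on A — 0 pairs.
B=319: violating pairs (5,8) — 1 pair.

1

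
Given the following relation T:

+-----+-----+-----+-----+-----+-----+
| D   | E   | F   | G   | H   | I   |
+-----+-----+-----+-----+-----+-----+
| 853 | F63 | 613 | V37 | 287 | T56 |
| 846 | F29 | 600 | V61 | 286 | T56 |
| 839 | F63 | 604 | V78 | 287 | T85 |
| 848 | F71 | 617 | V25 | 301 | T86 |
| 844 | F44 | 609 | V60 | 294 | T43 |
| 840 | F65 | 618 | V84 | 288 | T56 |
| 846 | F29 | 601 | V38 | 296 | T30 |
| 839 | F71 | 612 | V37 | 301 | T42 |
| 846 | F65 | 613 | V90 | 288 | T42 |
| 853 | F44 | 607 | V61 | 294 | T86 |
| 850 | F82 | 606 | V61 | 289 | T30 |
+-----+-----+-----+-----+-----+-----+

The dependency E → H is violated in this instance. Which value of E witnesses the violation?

F29

E=F63: 2 rows → H = 287, 287 ✓
E=F29: 2 rows → H takes values {286, 296} — violation
E=F71: 2 rows → H = 301, 301 ✓
E=F44: 2 rows → H = 294, 294 ✓
E=F65: 2 rows → H = 288, 288 ✓
E=F82: 1 row → H = 289 ✓
The only E value with inconsistent H is E=F29.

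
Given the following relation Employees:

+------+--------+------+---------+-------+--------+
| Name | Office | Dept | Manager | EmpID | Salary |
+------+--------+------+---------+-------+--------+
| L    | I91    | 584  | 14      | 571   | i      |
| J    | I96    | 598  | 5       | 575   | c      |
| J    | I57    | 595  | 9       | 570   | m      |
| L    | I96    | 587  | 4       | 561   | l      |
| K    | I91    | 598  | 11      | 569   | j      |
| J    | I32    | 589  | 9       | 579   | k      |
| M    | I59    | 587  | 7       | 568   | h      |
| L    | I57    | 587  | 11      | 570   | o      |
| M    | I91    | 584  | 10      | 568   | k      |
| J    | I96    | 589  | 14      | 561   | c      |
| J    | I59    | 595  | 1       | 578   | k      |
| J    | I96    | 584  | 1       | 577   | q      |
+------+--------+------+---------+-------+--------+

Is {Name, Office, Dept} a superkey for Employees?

Yes

All 12 rows have distinct {Name, Office, Dept} values, so {Name, Office, Dept} → (all attributes) holds and {Name, Office, Dept} is a superkey.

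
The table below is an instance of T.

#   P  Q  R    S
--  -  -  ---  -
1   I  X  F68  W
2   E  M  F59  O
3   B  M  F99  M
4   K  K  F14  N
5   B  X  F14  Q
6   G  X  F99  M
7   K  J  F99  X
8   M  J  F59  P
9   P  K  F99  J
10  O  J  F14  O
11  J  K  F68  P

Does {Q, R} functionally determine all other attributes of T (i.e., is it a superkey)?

Yes

All 11 rows have distinct {Q, R} values, so {Q, R} → (all attributes) holds and {Q, R} is a superkey.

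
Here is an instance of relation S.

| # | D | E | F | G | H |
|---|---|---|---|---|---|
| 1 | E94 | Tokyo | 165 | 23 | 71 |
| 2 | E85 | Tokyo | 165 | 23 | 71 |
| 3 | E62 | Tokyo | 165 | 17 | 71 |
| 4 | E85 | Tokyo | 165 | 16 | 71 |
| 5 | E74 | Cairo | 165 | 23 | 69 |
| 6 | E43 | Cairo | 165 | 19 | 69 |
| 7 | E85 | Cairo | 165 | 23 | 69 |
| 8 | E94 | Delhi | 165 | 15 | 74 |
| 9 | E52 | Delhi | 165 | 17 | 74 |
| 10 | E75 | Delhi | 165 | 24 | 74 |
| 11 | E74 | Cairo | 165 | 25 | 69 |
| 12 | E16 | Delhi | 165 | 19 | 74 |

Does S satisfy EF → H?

Yes

(E=Tokyo, F=165): rows 1, 2, 3, 4 → H = 71, 71, 71, 71 ✓
(E=Cairo, F=165): rows 5, 6, 7, 11 → H = 69, 69, 69, 69 ✓
(E=Delhi, F=165): rows 8, 9, 10, 12 → H = 74, 74, 74, 74 ✓
Every EF value is associated with a single H value, so EF → H holds.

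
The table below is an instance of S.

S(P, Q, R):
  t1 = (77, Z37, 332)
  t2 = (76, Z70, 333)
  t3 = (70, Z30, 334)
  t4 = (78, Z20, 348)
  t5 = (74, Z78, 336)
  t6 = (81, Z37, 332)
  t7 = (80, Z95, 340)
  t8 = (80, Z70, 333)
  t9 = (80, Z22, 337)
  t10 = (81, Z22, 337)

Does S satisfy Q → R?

Yes

Q=Z37: rows 1, 6 → R = 332, 332 ✓
Q=Z70: rows 2, 8 → R = 333, 333 ✓
Q=Z30: row 3 → R = 334 ✓
Q=Z20: row 4 → R = 348 ✓
Q=Z78: row 5 → R = 336 ✓
Q=Z95: row 7 → R = 340 ✓
Q=Z22: rows 9, 10 → R = 337, 337 ✓
Every Q value is associated with a single R value, so Q → R holds.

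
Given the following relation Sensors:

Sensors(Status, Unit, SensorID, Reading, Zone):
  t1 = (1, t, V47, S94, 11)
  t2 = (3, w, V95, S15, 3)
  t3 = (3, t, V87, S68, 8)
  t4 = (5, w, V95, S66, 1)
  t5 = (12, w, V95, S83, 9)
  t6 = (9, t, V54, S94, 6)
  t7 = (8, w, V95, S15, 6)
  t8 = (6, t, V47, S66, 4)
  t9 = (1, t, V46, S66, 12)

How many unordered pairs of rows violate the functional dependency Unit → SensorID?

9

Unit=t: violating pairs (1,3), (1,6), (1,9), (3,6), (3,8), (3,9), (6,8), (6,9), (8,9) — 9 pairs.
Unit=w: all 4 rows agree on SensorID — 0 pairs.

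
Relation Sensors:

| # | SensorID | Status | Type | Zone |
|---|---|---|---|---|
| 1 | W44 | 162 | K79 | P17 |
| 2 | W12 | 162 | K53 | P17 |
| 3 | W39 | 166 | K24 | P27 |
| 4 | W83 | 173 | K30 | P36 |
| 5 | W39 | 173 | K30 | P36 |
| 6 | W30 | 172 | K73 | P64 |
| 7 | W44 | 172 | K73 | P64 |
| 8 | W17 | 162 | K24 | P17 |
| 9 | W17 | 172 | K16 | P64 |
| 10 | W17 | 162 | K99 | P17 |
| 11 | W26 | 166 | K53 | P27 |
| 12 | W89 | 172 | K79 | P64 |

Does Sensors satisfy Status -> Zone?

Status=162: rows 1, 2, 8, 10 → Zone = P17, P17, P17, P17 ✓
Status=166: rows 3, 11 → Zone = P27, P27 ✓
Status=173: rows 4, 5 → Zone = P36, P36 ✓
Status=172: rows 6, 7, 9, 12 → Zone = P64, P64, P64, P64 ✓
Every Status value is associated with a single Zone value, so Status -> Zone holds.

Yes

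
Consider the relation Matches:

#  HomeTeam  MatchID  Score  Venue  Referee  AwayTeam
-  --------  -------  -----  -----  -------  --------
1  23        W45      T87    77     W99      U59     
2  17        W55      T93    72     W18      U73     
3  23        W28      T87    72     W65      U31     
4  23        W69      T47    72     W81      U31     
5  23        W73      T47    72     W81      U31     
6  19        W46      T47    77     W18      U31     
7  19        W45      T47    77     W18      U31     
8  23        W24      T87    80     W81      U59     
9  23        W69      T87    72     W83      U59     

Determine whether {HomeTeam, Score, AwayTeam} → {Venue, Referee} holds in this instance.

(HomeTeam=23, Score=T87, AwayTeam=U59): rows 1, 8, 9 → {Venue,Referee} takes values {(77, W99), (80, W81), (72, W83)} — violation
(HomeTeam=17, Score=T93, AwayTeam=U73): row 2 → {Venue,Referee} = (72, W18) ✓
(HomeTeam=23, Score=T87, AwayTeam=U31): row 3 → {Venue,Referee} = (72, W65) ✓
(HomeTeam=23, Score=T47, AwayTeam=U31): rows 4, 5 → {Venue,Referee} = (72, W81), (72, W81) ✓
(HomeTeam=19, Score=T47, AwayTeam=U31): rows 6, 7 → {Venue,Referee} = (77, W18), (77, W18) ✓
Two rows agree on {HomeTeam, Score, AwayTeam} but differ on {Venue, Referee}, so {HomeTeam, Score, AwayTeam} → {Venue, Referee} does not hold.

No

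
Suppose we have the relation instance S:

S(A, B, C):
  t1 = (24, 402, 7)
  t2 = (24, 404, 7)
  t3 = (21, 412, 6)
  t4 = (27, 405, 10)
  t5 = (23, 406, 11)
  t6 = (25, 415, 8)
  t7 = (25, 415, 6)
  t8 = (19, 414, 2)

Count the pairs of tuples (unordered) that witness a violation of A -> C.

1

A=24: all 2 rows agree on C — 0 pairs.
A=25: violating pairs (6,7) — 1 pair.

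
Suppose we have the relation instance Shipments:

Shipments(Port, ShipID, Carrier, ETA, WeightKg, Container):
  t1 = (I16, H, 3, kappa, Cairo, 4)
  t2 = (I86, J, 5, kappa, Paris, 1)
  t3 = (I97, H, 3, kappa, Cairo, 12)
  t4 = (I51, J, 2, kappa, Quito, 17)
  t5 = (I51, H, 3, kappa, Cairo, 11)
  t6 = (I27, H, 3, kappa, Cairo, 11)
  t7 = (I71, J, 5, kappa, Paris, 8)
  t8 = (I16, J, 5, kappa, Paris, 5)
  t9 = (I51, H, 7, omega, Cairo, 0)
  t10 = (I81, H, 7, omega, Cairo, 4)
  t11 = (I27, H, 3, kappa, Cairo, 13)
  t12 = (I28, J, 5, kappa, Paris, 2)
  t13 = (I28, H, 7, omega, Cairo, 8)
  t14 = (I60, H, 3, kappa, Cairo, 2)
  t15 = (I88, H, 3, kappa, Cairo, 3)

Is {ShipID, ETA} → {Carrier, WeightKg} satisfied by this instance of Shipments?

No

(ShipID=H, ETA=kappa): rows 1, 3, 5, 6, 11, 14, 15 → {Carrier,WeightKg} = (3, Cairo), (3, Cairo), (3, Cairo), (3, Cairo), (3, Cairo), (3, Cairo), (3, Cairo) ✓
(ShipID=J, ETA=kappa): rows 2, 4, 7, 8, 12 → {Carrier,WeightKg} takes values {(5, Paris), (2, Quito)} — violation
(ShipID=H, ETA=omega): rows 9, 10, 13 → {Carrier,WeightKg} = (7, Cairo), (7, Cairo), (7, Cairo) ✓
Two rows agree on {ShipID, ETA} but differ on {Carrier, WeightKg}, so {ShipID, ETA} → {Carrier, WeightKg} does not hold.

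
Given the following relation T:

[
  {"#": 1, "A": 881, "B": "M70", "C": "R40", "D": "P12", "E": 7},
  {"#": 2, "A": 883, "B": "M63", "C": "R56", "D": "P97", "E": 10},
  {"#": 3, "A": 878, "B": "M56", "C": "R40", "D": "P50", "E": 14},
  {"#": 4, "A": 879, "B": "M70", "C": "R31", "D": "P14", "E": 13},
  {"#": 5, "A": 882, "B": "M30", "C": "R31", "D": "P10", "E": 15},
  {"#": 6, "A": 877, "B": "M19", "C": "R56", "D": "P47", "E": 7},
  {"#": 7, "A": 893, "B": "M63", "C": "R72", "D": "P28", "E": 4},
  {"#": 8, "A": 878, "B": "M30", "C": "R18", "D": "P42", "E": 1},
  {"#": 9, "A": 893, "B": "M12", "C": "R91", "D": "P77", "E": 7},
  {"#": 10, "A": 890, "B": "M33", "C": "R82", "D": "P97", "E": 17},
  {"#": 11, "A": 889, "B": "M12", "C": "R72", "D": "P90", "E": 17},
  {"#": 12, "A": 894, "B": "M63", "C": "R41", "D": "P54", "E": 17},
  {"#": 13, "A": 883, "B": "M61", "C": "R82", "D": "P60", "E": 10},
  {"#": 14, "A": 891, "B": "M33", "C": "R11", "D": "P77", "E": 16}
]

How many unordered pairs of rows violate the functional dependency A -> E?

2

A=883: all 2 rows agree on E — 0 pairs.
A=878: violating pairs (3,8) — 1 pair.
A=893: violating pairs (7,9) — 1 pair.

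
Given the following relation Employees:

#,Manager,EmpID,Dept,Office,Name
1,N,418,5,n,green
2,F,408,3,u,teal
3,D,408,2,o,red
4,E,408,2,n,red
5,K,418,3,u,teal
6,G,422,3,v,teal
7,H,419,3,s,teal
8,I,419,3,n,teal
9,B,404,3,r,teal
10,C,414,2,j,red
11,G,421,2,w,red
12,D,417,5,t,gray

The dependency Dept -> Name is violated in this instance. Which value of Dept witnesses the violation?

Dept=5: rows 1, 12 → Name takes values {green, gray} — violation
Dept=3: rows 2, 5, 6, 7, 8, 9 → Name = teal, teal, teal, teal, teal, teal ✓
Dept=2: rows 3, 4, 10, 11 → Name = red, red, red, red ✓
The only Dept value with inconsistent Name is Dept=5.

5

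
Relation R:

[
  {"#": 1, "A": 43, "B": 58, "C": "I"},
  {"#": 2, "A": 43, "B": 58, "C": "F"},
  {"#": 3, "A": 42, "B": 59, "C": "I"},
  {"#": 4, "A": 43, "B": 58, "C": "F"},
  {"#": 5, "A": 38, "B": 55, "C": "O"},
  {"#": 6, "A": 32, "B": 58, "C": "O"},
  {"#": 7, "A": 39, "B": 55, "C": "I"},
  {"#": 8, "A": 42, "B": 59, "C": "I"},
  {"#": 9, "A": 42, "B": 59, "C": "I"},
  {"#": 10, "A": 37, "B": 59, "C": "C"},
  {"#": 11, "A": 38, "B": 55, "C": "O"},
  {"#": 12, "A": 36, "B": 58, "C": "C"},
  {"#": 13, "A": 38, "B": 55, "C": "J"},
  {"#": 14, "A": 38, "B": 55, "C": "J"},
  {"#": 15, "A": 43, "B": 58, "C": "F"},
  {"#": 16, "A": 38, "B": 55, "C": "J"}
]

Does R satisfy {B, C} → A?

Yes

(B=58, C=I): row 1 → A = 43 ✓
(B=58, C=F): rows 2, 4, 15 → A = 43, 43, 43 ✓
(B=59, C=I): rows 3, 8, 9 → A = 42, 42, 42 ✓
(B=55, C=O): rows 5, 11 → A = 38, 38 ✓
(B=58, C=O): row 6 → A = 32 ✓
(B=55, C=I): row 7 → A = 39 ✓
(B=59, C=C): row 10 → A = 37 ✓
(B=58, C=C): row 12 → A = 36 ✓
(B=55, C=J): rows 13, 14, 16 → A = 38, 38, 38 ✓
Every {B, C} value is associated with a single A value, so {B, C} → A holds.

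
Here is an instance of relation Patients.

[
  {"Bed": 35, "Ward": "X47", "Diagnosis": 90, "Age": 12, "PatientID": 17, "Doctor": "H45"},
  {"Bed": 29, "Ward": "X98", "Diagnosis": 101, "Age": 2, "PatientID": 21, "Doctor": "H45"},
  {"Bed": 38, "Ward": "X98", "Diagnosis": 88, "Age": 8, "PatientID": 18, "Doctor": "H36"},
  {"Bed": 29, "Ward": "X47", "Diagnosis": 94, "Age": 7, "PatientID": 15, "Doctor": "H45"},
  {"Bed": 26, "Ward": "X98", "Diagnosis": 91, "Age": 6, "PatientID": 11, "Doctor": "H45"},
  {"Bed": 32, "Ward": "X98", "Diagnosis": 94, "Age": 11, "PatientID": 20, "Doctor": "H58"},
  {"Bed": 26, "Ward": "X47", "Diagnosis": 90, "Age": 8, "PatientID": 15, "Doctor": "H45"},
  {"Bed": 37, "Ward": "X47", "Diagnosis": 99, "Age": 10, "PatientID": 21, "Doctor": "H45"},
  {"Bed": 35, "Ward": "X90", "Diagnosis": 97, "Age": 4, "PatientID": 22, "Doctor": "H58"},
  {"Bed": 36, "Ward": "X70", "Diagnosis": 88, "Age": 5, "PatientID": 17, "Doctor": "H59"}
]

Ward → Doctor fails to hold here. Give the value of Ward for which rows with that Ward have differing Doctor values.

X98

Ward=X47: 4 rows → Doctor = H45, H45, H45, H45 ✓
Ward=X98: 4 rows → Doctor takes values {H45, H36, H58} — violation
Ward=X90: 1 row → Doctor = H58 ✓
Ward=X70: 1 row → Doctor = H59 ✓
The only Ward value with inconsistent Doctor is Ward=X98.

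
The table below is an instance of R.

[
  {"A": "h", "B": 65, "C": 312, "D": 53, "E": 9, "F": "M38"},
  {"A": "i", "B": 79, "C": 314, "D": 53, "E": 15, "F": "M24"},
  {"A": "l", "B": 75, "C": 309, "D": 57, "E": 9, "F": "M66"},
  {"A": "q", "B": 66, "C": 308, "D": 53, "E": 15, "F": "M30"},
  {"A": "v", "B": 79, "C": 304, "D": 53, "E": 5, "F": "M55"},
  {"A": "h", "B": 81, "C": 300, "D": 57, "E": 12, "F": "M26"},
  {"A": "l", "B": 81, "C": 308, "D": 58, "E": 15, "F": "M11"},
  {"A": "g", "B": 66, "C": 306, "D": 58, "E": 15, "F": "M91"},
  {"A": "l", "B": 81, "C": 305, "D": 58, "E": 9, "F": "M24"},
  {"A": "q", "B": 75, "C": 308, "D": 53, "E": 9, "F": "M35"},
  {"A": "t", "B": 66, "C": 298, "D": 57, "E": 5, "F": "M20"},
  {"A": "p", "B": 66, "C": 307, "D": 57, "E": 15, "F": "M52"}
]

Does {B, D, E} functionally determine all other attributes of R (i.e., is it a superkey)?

Yes

All 12 rows have distinct {B, D, E} values, so {B, D, E} → (all attributes) holds and {B, D, E} is a superkey.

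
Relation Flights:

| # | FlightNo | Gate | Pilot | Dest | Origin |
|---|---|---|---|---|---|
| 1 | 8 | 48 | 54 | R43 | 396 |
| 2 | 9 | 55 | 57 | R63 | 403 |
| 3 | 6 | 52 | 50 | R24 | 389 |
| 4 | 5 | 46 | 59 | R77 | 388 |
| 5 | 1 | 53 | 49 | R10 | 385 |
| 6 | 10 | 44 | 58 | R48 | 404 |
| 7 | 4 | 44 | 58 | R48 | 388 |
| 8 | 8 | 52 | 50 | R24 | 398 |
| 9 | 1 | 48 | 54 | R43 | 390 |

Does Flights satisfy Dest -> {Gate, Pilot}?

Yes

Dest=R43: rows 1, 9 → {Gate,Pilot} = (48, 54), (48, 54) ✓
Dest=R63: row 2 → {Gate,Pilot} = (55, 57) ✓
Dest=R24: rows 3, 8 → {Gate,Pilot} = (52, 50), (52, 50) ✓
Dest=R77: row 4 → {Gate,Pilot} = (46, 59) ✓
Dest=R10: row 5 → {Gate,Pilot} = (53, 49) ✓
Dest=R48: rows 6, 7 → {Gate,Pilot} = (44, 58), (44, 58) ✓
Every Dest value is associated with a single {Gate, Pilot} value, so Dest -> {Gate, Pilot} holds.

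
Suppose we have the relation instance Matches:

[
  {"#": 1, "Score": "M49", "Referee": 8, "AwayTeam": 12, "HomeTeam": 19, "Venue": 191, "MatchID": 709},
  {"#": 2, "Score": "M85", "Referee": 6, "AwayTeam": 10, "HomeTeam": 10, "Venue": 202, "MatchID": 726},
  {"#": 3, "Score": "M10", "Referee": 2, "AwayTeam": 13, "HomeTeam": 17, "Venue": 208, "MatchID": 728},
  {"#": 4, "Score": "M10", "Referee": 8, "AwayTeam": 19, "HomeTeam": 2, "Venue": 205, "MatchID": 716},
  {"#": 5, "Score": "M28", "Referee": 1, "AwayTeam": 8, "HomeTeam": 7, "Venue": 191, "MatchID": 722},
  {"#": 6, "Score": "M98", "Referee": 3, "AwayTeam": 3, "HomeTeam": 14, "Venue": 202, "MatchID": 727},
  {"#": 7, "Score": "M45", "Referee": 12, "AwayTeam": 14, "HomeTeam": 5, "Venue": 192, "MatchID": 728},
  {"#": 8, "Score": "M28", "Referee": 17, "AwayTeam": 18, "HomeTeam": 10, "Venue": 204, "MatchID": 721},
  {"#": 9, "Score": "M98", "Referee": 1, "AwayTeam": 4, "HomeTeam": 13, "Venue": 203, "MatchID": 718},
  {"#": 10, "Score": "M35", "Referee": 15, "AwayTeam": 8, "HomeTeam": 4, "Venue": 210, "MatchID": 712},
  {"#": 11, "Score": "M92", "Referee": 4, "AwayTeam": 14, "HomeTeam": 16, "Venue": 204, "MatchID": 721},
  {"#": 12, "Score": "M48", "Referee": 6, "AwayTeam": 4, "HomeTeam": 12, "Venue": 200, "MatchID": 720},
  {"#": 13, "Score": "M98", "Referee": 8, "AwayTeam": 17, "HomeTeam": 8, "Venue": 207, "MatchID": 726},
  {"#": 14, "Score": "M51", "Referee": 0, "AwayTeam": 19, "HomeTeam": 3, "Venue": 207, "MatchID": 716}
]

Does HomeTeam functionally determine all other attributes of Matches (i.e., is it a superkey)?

Rows 2 and 8 have the same HomeTeam value HomeTeam=10 but are distinct tuples, so HomeTeam does not determine every attribute — not a superkey.

No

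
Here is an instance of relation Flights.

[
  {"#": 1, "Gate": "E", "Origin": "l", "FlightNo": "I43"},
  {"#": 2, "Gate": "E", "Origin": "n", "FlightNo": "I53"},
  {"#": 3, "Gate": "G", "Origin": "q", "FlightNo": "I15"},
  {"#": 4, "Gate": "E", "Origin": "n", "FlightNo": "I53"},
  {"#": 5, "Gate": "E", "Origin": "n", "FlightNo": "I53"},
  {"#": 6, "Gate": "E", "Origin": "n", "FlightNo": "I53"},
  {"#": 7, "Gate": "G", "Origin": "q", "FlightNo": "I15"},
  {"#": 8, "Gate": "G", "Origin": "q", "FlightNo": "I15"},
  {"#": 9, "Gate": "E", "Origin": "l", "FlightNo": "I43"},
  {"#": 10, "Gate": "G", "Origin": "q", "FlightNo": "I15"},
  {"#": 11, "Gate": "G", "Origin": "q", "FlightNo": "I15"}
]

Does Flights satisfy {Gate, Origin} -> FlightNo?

(Gate=E, Origin=l): rows 1, 9 → FlightNo = I43, I43 ✓
(Gate=E, Origin=n): rows 2, 4, 5, 6 → FlightNo = I53, I53, I53, I53 ✓
(Gate=G, Origin=q): rows 3, 7, 8, 10, 11 → FlightNo = I15, I15, I15, I15, I15 ✓
Every {Gate, Origin} value is associated with a single FlightNo value, so {Gate, Origin} -> FlightNo holds.

Yes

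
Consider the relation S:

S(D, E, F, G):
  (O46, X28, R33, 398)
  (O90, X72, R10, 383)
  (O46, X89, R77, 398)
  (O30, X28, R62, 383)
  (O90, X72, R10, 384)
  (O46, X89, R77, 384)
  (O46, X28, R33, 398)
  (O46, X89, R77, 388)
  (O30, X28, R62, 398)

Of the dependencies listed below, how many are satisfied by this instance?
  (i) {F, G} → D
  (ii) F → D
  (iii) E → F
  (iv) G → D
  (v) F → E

3

(i) {F, G} → D: every LHS value maps to a single RHS value — holds.
(ii) F → D: every LHS value maps to a single RHS value — holds.
(iii) E → F: E=X28: 4 rows → F takes values {R33, R62} — violation — fails.
(iv) G → D: G=398: 4 rows → D takes values {O46, O30} — violation; G=383: 2 rows → D takes values {O90, O30} — violation; G=384: 2 rows → D takes values {O90, O46} — violation — fails.
(v) F → E: every LHS value maps to a single RHS value — holds.
3 of the 5 dependencies hold.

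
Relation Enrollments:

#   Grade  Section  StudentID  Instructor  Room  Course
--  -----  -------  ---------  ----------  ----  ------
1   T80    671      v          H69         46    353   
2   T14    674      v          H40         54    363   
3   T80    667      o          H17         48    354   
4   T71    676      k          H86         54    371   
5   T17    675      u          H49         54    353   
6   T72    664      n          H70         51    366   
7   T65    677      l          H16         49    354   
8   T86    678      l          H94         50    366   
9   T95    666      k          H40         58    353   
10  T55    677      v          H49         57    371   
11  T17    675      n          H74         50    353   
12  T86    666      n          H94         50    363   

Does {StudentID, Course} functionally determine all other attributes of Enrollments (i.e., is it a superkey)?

All 12 rows have distinct {StudentID, Course} values, so {StudentID, Course} → (all attributes) holds and {StudentID, Course} is a superkey.

Yes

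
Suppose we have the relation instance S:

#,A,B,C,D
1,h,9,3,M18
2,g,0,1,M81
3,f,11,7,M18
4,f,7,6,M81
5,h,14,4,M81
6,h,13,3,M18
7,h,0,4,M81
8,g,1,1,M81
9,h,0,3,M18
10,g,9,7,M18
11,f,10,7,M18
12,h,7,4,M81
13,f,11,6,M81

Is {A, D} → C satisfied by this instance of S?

(A=h, D=M18): rows 1, 6, 9 → C = 3, 3, 3 ✓
(A=g, D=M81): rows 2, 8 → C = 1, 1 ✓
(A=f, D=M18): rows 3, 11 → C = 7, 7 ✓
(A=f, D=M81): rows 4, 13 → C = 6, 6 ✓
(A=h, D=M81): rows 5, 7, 12 → C = 4, 4, 4 ✓
(A=g, D=M18): row 10 → C = 7 ✓
Every {A, D} value is associated with a single C value, so {A, D} → C holds.

Yes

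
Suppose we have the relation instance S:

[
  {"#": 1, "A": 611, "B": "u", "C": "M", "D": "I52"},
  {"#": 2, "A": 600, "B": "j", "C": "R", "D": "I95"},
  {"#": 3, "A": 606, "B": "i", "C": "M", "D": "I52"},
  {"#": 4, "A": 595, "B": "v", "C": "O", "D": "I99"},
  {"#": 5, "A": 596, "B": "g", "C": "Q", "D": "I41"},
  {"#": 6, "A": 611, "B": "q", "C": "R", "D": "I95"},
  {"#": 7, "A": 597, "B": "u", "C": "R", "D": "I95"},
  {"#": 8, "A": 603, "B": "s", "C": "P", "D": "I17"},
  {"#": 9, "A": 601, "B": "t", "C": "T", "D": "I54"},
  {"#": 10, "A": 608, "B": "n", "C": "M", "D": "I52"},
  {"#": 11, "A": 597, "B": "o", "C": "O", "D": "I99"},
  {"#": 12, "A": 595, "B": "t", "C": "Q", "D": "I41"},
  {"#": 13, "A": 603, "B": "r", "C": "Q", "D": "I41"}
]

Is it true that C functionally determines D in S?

C=M: rows 1, 3, 10 → D = I52, I52, I52 ✓
C=R: rows 2, 6, 7 → D = I95, I95, I95 ✓
C=O: rows 4, 11 → D = I99, I99 ✓
C=Q: rows 5, 12, 13 → D = I41, I41, I41 ✓
C=P: row 8 → D = I17 ✓
C=T: row 9 → D = I54 ✓
Every C value is associated with a single D value, so C -> D holds.

Yes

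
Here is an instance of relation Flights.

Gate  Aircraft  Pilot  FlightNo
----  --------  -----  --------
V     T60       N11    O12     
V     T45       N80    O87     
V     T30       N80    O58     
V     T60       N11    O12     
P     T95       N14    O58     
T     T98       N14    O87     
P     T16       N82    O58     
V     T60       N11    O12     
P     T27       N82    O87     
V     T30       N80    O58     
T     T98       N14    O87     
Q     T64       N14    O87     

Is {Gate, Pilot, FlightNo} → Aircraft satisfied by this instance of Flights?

Yes

(Gate=V, Pilot=N11, FlightNo=O12): 3 rows → Aircraft = T60, T60, T60 ✓
(Gate=V, Pilot=N80, FlightNo=O87): 1 row → Aircraft = T45 ✓
(Gate=V, Pilot=N80, FlightNo=O58): 2 rows → Aircraft = T30, T30 ✓
(Gate=P, Pilot=N14, FlightNo=O58): 1 row → Aircraft = T95 ✓
(Gate=T, Pilot=N14, FlightNo=O87): 2 rows → Aircraft = T98, T98 ✓
(Gate=P, Pilot=N82, FlightNo=O58): 1 row → Aircraft = T16 ✓
(Gate=P, Pilot=N82, FlightNo=O87): 1 row → Aircraft = T27 ✓
(Gate=Q, Pilot=N14, FlightNo=O87): 1 row → Aircraft = T64 ✓
Every {Gate, Pilot, FlightNo} value is associated with a single Aircraft value, so {Gate, Pilot, FlightNo} → Aircraft holds.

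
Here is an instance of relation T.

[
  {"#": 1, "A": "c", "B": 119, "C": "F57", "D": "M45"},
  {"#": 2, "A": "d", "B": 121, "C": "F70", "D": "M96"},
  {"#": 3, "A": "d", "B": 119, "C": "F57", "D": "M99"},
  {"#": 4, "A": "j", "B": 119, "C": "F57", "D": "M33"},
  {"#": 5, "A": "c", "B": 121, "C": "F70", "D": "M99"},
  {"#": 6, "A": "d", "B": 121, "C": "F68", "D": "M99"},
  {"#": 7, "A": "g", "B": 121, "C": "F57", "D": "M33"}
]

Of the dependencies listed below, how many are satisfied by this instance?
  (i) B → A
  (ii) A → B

0

(i) B → A: B=119: rows 1, 3, 4 → A takes values {c, d, j} — violation; B=121: rows 2, 5, 6, 7 → A takes values {d, c, g} — violation — fails.
(ii) A → B: A=c: rows 1, 5 → B takes values {119, 121} — violation; A=d: rows 2, 3, 6 → B takes values {121, 119} — violation — fails.
None of the 2 dependencies hold.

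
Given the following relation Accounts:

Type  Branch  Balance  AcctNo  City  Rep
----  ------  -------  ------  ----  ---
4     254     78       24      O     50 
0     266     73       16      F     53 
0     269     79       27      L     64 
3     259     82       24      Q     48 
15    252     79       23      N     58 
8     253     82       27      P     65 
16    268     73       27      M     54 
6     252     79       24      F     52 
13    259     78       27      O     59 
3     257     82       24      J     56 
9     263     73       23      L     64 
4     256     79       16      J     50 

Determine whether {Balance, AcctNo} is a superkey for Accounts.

No

Two distinct rows share (Balance=82, AcctNo=24), so {Balance, AcctNo} does not determine every attribute — not a superkey.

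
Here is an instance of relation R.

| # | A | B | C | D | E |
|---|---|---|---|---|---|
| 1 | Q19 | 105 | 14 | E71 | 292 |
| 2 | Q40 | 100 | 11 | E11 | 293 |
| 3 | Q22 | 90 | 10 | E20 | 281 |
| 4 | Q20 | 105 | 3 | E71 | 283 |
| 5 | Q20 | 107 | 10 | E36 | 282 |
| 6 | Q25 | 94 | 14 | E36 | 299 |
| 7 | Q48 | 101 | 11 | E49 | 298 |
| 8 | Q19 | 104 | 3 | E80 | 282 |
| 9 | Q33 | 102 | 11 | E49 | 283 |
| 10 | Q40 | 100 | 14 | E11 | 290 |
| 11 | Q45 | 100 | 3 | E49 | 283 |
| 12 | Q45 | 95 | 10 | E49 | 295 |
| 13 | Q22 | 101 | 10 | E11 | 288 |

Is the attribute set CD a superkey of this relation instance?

No

Rows 7 and 9 have the same CD value (C=11, D=E49) but are distinct tuples, so CD does not determine every attribute — not a superkey.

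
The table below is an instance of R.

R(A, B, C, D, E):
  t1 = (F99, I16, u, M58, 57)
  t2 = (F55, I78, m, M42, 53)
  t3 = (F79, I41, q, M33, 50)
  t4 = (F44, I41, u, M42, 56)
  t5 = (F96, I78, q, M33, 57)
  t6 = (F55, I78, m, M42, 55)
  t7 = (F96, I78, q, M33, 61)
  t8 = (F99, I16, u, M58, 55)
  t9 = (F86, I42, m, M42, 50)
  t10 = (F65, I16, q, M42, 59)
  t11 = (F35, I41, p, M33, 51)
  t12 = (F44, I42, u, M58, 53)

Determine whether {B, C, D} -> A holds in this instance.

Yes

(B=I16, C=u, D=M58): rows 1, 8 → A = F99, F99 ✓
(B=I78, C=m, D=M42): rows 2, 6 → A = F55, F55 ✓
(B=I41, C=q, D=M33): row 3 → A = F79 ✓
(B=I41, C=u, D=M42): row 4 → A = F44 ✓
(B=I78, C=q, D=M33): rows 5, 7 → A = F96, F96 ✓
(B=I42, C=m, D=M42): row 9 → A = F86 ✓
(B=I16, C=q, D=M42): row 10 → A = F65 ✓
(B=I41, C=p, D=M33): row 11 → A = F35 ✓
(B=I42, C=u, D=M58): row 12 → A = F44 ✓
Every {B, C, D} value is associated with a single A value, so {B, C, D} -> A holds.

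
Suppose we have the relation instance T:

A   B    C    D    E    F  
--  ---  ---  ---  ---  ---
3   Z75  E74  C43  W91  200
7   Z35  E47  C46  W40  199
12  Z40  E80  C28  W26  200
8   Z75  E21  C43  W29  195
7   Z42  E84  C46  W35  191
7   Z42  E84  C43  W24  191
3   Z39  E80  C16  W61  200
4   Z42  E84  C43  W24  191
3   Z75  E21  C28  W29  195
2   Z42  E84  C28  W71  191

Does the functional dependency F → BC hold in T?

F=200: 3 rows → {B,C} takes values {(Z75, E74), (Z40, E80), (Z39, E80)} — violation
F=199: 1 row → {B,C} = (Z35, E47) ✓
F=195: 2 rows → {B,C} = (Z75, E21), (Z75, E21) ✓
F=191: 4 rows → {B,C} = (Z42, E84), (Z42, E84), (Z42, E84), (Z42, E84) ✓
Two rows agree on F but differ on BC, so F → BC does not hold.

No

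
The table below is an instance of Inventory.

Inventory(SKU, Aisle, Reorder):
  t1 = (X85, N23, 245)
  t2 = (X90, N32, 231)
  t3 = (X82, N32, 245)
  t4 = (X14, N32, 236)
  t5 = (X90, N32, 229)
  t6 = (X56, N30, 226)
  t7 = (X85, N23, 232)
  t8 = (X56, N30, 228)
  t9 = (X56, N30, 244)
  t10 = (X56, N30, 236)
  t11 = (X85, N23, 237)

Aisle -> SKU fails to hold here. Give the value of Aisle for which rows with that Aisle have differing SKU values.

Aisle=N23: rows 1, 7, 11 → SKU = X85, X85, X85 ✓
Aisle=N32: rows 2, 3, 4, 5 → SKU takes values {X90, X82, X14} — violation
Aisle=N30: rows 6, 8, 9, 10 → SKU = X56, X56, X56, X56 ✓
The only Aisle value with inconsistent SKU is Aisle=N32.

N32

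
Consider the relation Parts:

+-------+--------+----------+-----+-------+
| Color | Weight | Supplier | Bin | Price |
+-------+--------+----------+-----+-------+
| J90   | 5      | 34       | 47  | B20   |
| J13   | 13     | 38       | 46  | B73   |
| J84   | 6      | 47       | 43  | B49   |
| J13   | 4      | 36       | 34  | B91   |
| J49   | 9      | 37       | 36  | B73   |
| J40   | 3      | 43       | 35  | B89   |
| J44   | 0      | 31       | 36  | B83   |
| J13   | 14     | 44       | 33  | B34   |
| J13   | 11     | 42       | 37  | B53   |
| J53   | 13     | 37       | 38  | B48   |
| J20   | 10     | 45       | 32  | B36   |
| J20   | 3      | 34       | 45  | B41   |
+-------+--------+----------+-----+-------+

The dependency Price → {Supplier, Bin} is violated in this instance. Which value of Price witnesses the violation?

Price=B20: 1 row → {Supplier,Bin} = (34, 47) ✓
Price=B73: 2 rows → {Supplier,Bin} takes values {(38, 46), (37, 36)} — violation
Price=B49: 1 row → {Supplier,Bin} = (47, 43) ✓
Price=B91: 1 row → {Supplier,Bin} = (36, 34) ✓
Price=B89: 1 row → {Supplier,Bin} = (43, 35) ✓
Price=B83: 1 row → {Supplier,Bin} = (31, 36) ✓
Price=B34: 1 row → {Supplier,Bin} = (44, 33) ✓
Price=B53: 1 row → {Supplier,Bin} = (42, 37) ✓
Price=B48: 1 row → {Supplier,Bin} = (37, 38) ✓
Price=B36: 1 row → {Supplier,Bin} = (45, 32) ✓
Price=B41: 1 row → {Supplier,Bin} = (34, 45) ✓
The only Price value with inconsistent RHS is Price=B73.

B73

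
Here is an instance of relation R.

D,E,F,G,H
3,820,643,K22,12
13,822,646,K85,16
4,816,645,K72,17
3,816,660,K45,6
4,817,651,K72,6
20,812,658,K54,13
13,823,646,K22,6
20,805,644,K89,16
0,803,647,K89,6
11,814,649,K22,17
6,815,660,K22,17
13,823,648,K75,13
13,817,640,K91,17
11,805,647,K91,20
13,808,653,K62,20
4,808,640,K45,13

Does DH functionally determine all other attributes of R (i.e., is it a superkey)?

All 16 rows have distinct DH values, so DH → (all attributes) holds and DH is a superkey.

Yes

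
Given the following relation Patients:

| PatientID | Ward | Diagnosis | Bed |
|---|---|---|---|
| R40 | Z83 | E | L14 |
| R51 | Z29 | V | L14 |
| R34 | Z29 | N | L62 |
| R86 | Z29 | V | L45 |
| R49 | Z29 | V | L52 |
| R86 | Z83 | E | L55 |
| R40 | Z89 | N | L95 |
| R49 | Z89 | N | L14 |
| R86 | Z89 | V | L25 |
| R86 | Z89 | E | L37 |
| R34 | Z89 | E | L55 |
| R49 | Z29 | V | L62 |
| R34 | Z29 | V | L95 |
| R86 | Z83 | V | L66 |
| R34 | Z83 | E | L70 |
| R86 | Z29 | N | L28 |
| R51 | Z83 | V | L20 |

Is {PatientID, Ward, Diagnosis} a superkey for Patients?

Two distinct rows share (PatientID=R49, Ward=Z29, Diagnosis=V), so {PatientID, Ward, Diagnosis} does not determine every attribute — not a superkey.

No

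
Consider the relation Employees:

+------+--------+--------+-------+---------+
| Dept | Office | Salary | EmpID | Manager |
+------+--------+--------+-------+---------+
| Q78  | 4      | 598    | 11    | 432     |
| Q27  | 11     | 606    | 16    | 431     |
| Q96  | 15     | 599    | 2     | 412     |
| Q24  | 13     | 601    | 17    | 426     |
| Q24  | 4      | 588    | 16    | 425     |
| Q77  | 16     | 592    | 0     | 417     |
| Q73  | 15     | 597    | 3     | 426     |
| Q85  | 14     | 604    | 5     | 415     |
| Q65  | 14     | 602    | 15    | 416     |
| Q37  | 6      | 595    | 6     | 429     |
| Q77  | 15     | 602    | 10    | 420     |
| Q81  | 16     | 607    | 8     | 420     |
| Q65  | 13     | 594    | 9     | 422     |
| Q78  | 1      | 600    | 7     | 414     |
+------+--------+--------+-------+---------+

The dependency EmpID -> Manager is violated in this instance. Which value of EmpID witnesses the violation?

16

EmpID=11: 1 row → Manager = 432 ✓
EmpID=16: 2 rows → Manager takes values {431, 425} — violation
EmpID=2: 1 row → Manager = 412 ✓
EmpID=17: 1 row → Manager = 426 ✓
EmpID=0: 1 row → Manager = 417 ✓
EmpID=3: 1 row → Manager = 426 ✓
EmpID=5: 1 row → Manager = 415 ✓
EmpID=15: 1 row → Manager = 416 ✓
EmpID=6: 1 row → Manager = 429 ✓
EmpID=10: 1 row → Manager = 420 ✓
EmpID=8: 1 row → Manager = 420 ✓
EmpID=9: 1 row → Manager = 422 ✓
EmpID=7: 1 row → Manager = 414 ✓
The only EmpID value with inconsistent Manager is EmpID=16.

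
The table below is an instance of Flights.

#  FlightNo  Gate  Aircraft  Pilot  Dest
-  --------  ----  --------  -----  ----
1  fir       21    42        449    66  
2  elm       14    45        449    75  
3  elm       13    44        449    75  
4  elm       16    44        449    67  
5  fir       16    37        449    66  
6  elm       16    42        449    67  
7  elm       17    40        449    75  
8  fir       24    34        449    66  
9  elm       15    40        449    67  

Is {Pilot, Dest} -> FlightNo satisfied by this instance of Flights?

Yes

(Pilot=449, Dest=66): rows 1, 5, 8 → FlightNo = fir, fir, fir ✓
(Pilot=449, Dest=75): rows 2, 3, 7 → FlightNo = elm, elm, elm ✓
(Pilot=449, Dest=67): rows 4, 6, 9 → FlightNo = elm, elm, elm ✓
Every {Pilot, Dest} value is associated with a single FlightNo value, so {Pilot, Dest} -> FlightNo holds.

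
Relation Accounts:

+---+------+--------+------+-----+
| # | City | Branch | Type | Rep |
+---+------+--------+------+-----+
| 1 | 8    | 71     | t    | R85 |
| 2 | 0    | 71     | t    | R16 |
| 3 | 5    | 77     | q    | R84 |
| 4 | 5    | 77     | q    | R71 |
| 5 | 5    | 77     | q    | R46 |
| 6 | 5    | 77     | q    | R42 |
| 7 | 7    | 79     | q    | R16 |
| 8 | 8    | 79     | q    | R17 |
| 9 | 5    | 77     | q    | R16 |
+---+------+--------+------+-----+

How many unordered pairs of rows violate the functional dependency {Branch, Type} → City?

2

(Branch=71, Type=t): violating pairs (1,2) — 1 pair.
(Branch=77, Type=q): all 5 rows agree on City — 0 pairs.
(Branch=79, Type=q): violating pairs (7,8) — 1 pair.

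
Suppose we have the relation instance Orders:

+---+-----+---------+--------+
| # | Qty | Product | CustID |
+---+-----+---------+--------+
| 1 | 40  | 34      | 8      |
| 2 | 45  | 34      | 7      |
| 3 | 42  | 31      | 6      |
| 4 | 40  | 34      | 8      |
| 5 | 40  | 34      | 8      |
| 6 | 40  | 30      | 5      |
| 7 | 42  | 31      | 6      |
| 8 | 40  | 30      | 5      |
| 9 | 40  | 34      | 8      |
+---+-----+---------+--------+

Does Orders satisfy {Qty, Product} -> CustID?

Yes

(Qty=40, Product=34): rows 1, 4, 5, 9 → CustID = 8, 8, 8, 8 ✓
(Qty=45, Product=34): row 2 → CustID = 7 ✓
(Qty=42, Product=31): rows 3, 7 → CustID = 6, 6 ✓
(Qty=40, Product=30): rows 6, 8 → CustID = 5, 5 ✓
Every {Qty, Product} value is associated with a single CustID value, so {Qty, Product} -> CustID holds.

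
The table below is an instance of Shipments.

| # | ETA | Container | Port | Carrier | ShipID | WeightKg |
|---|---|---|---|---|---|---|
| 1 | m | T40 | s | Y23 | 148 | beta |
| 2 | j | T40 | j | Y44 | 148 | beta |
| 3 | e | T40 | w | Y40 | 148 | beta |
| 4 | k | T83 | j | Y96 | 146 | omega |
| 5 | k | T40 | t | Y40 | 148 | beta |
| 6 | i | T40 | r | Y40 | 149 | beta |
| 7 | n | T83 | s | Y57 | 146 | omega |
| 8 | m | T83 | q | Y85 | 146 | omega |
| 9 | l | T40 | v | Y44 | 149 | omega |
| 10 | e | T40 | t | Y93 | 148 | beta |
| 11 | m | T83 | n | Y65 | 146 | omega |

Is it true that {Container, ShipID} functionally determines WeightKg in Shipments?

No

(Container=T40, ShipID=148): rows 1, 2, 3, 5, 10 → WeightKg = beta, beta, beta, beta, beta ✓
(Container=T83, ShipID=146): rows 4, 7, 8, 11 → WeightKg = omega, omega, omega, omega ✓
(Container=T40, ShipID=149): rows 6, 9 → WeightKg takes values {beta, omega} — violation
Two rows agree on {Container, ShipID} but differ on WeightKg, so {Container, ShipID} -> WeightKg does not hold.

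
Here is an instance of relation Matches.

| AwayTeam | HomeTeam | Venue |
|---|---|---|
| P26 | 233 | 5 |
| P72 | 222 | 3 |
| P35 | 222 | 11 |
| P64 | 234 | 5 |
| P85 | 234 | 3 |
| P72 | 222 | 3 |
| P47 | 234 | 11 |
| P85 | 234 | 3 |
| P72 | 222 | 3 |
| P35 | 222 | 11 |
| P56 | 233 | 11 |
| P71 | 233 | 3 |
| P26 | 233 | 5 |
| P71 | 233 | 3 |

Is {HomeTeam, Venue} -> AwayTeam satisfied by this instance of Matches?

Yes

(HomeTeam=233, Venue=5): 2 rows → AwayTeam = P26, P26 ✓
(HomeTeam=222, Venue=3): 3 rows → AwayTeam = P72, P72, P72 ✓
(HomeTeam=222, Venue=11): 2 rows → AwayTeam = P35, P35 ✓
(HomeTeam=234, Venue=5): 1 row → AwayTeam = P64 ✓
(HomeTeam=234, Venue=3): 2 rows → AwayTeam = P85, P85 ✓
(HomeTeam=234, Venue=11): 1 row → AwayTeam = P47 ✓
(HomeTeam=233, Venue=11): 1 row → AwayTeam = P56 ✓
(HomeTeam=233, Venue=3): 2 rows → AwayTeam = P71, P71 ✓
Every {HomeTeam, Venue} value is associated with a single AwayTeam value, so {HomeTeam, Venue} -> AwayTeam holds.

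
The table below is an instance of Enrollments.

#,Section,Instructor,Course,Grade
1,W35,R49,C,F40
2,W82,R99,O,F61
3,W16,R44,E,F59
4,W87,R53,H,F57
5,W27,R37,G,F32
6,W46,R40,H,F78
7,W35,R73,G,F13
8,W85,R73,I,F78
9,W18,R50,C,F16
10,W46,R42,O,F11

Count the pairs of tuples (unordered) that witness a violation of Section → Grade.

2

Section=W35: violating pairs (1,7) — 1 pair.
Section=W46: violating pairs (6,10) — 1 pair.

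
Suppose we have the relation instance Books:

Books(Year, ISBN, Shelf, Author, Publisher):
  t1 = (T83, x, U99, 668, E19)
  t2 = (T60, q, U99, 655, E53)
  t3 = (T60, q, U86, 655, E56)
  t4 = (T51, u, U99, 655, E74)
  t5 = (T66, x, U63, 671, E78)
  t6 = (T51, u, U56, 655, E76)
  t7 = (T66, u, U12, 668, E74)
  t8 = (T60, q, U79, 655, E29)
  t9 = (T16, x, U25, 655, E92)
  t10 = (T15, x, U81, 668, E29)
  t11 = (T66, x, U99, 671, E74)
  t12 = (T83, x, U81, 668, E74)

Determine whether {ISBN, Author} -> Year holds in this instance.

(ISBN=x, Author=668): rows 1, 10, 12 → Year takes values {T83, T15} — violation
(ISBN=q, Author=655): rows 2, 3, 8 → Year = T60, T60, T60 ✓
(ISBN=u, Author=655): rows 4, 6 → Year = T51, T51 ✓
(ISBN=x, Author=671): rows 5, 11 → Year = T66, T66 ✓
(ISBN=u, Author=668): row 7 → Year = T66 ✓
(ISBN=x, Author=655): row 9 → Year = T16 ✓
Two rows agree on {ISBN, Author} but differ on Year, so {ISBN, Author} -> Year does not hold.

No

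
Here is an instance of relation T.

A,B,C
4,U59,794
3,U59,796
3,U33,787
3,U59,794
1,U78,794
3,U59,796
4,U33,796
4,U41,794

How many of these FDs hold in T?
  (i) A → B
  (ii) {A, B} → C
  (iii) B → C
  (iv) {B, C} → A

0

(i) A → B: A=4: 3 rows → B takes values {U59, U33, U41} — violation; A=3: 4 rows → B takes values {U59, U33} — violation — fails.
(ii) {A, B} → C: (A=3, B=U59): 3 rows → C takes values {796, 794} — violation — fails.
(iii) B → C: B=U59: 4 rows → C takes values {794, 796} — violation; B=U33: 2 rows → C takes values {787, 796} — violation — fails.
(iv) {B, C} → A: (B=U59, C=794): 2 rows → A takes values {4, 3} — violation — fails.
None of the 4 dependencies hold.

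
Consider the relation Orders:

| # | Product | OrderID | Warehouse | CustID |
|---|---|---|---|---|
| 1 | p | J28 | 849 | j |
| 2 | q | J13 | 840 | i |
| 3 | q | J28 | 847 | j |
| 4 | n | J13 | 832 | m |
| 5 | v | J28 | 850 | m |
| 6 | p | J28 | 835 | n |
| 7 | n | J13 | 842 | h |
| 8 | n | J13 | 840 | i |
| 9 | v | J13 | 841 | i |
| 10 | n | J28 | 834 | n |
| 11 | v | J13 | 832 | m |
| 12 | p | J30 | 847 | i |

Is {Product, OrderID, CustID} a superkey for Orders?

All 12 rows have distinct {Product, OrderID, CustID} values, so {Product, OrderID, CustID} → (all attributes) holds and {Product, OrderID, CustID} is a superkey.

Yes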